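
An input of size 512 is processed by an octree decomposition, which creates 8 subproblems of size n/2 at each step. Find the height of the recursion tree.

For divide and conquer with division factor 2:

Problem sizes at each level:
Level 0: 512
Level 1: 256
Level 2: 128
Level 3: 64
Level 4: 32
Level 5: 16
Level 6: 8
Level 7: 4
Level 8: 2
Level 9: 1

The root is level 0 and the size-1 base case is level 9 (the tree spans levels 0 through 9, i.e. 10 levels counting the root), so the depth is the number of divisions: log_2(512) = 9

The recursion tree depth is log_2(512) = 9. At each level, the problem size is divided by 2, so it takes 9 divisions to reduce to a base case of size 1. The algorithm makes 8 recursive calls at each level.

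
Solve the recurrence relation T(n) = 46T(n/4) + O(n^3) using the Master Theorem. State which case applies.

Master Theorem for T(n) = 46T(n/4) + O(n^3):

a = 46, b = 4, c = 3
log_b(a) = log_4(46) = 2.7618

Case 3: c = 3 > log_4(46) = 2.7618
T(n) = O(n^3) = O(n^3)

For T(n) = 46T(n/4) + O(n^3): log_4(46) = 2.7618. This is Case 3 of the Master Theorem (c > log_b(a), work dominated by root), giving O(n^3).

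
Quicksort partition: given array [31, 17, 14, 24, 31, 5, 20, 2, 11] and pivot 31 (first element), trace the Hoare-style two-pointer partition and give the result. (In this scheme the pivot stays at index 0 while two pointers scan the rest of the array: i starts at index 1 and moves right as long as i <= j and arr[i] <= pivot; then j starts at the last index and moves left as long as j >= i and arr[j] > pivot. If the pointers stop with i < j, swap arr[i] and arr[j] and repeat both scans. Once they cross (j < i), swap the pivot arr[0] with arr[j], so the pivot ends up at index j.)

Hoare-style two-pointer partition with pivot = 31:

Initial array: [31, 17, 14, 24, 31, 5, 20, 2, 11]

Pointers start at i = 1, j = 8.
i ends at 9, j ends at 8: the pointers have crossed (j < i), so scanning stops.

Swap pivot arr[0] with arr[8] to place pivot at position 8: [11, 17, 14, 24, 31, 5, 20, 2, 31]
Pivot position: 8

After partitioning with pivot 31, the array becomes [11, 17, 14, 24, 31, 5, 20, 2, 31]. The pivot is placed at index 8. All elements to the left of the pivot are <= 31, and all elements to the right are > 31.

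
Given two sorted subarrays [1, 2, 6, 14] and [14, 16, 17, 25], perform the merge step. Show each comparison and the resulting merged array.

Merging process:

Compare 1 vs 14: take 1 from left. Merged: [1]
Compare 2 vs 14: take 2 from left. Merged: [1, 2]
Compare 6 vs 14: take 6 from left. Merged: [1, 2, 6]
Compare 14 vs 14: take 14 from left. Merged: [1, 2, 6, 14]
Append remaining from right: [14, 16, 17, 25]. Merged: [1, 2, 6, 14, 14, 16, 17, 25]

Final merged array: [1, 2, 6, 14, 14, 16, 17, 25]
Total comparisons: 4

The merged array is [1, 2, 6, 14, 14, 16, 17, 25], requiring 4 comparisons. The merge step runs in O(n) time where n is the total number of elements.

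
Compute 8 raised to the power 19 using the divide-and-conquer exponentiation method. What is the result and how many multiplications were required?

Computing 8^19 by squaring (build up from 8^1; each line after the first costs one multiplication):

8^1 = 8
8^2 = (8^1)^2 = 8^2 = 64
8^4 = (8^2)^2 = 64^2 = 4096
8^8 = (8^4)^2 = 4096^2 = 16777216
8^9 = 8 * 8^8 = 8 * 16777216 = 134217728
8^18 = (8^9)^2 = 134217728^2 = 18014398509481984
8^19 = 8 * 8^18 = 8 * 18014398509481984 = 144115188075855872

Result: 144115188075855872
Multiplications needed: 6 (6 lines after 8^1)

8^19 = 144115188075855872. Using exponentiation by squaring, this requires 6 multiplications. The key idea: if the exponent is even, square the half-power; if odd, multiply by the base once.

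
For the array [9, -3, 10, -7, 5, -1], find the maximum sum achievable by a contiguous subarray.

Using Kadane's algorithm on [9, -3, 10, -7, 5, -1]:

Scanning through the array:
Position 1 (value -3): max_ending_here = 6, max_so_far = 9
Position 2 (value 10): max_ending_here = 16, max_so_far = 16
Position 3 (value -7): max_ending_here = 9, max_so_far = 16
Position 4 (value 5): max_ending_here = 14, max_so_far = 16
Position 5 (value -1): max_ending_here = 13, max_so_far = 16

Maximum subarray: [9, -3, 10]
Maximum sum: 16

The maximum subarray is [9, -3, 10] with sum 16. This subarray runs from index 0 to index 2.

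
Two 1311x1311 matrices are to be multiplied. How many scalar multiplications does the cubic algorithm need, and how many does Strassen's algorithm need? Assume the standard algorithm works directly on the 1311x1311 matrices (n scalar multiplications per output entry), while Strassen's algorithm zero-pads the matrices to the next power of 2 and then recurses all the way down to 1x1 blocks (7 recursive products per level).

Matrix multiplication for 1311x1311 matrices:

Strassen's algorithm requires power-of-2 dimensions. Pad 1311x1311 to 2048x2048 (next power of 2).

Standard algorithm: 1311^3 = 2253243231 multiplications
Strassen's algorithm: 7^(log2(2048)) = 7^11 = 1977326743 multiplications
Savings: 2253243231 - 1977326743 = 275916488 multiplications

Standard: 2253243231 multiplications (1311^3). Strassen: 1977326743 multiplications (7^11, after padding to 2048x2048). Strassen reduces 8 recursive multiplications to 7 at each level.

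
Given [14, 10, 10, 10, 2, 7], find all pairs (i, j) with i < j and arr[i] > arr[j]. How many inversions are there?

Finding inversions in [14, 10, 10, 10, 2, 7]:

(0, 1): arr[0]=14 > arr[1]=10
(0, 2): arr[0]=14 > arr[2]=10
(0, 3): arr[0]=14 > arr[3]=10
(0, 4): arr[0]=14 > arr[4]=2
(0, 5): arr[0]=14 > arr[5]=7
(1, 4): arr[1]=10 > arr[4]=2
(1, 5): arr[1]=10 > arr[5]=7
(2, 4): arr[2]=10 > arr[4]=2
(2, 5): arr[2]=10 > arr[5]=7
(3, 4): arr[3]=10 > arr[4]=2
(3, 5): arr[3]=10 > arr[5]=7

Total inversions: 11

The array has 11 inversion(s): (0,1), (0,2), (0,3), (0,4), (0,5), (1,4), (1,5), (2,4), (2,5), (3,4), (3,5). Each pair (i,j) satisfies i < j and arr[i] > arr[j].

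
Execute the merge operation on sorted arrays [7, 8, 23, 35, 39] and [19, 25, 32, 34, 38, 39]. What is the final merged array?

Merging process:

Compare 7 vs 19: take 7 from left. Merged: [7]
Compare 8 vs 19: take 8 from left. Merged: [7, 8]
Compare 23 vs 19: take 19 from right. Merged: [7, 8, 19]
Compare 23 vs 25: take 23 from left. Merged: [7, 8, 19, 23]
Compare 35 vs 25: take 25 from right. Merged: [7, 8, 19, 23, 25]
Compare 35 vs 32: take 32 from right. Merged: [7, 8, 19, 23, 25, 32]
Compare 35 vs 34: take 34 from right. Merged: [7, 8, 19, 23, 25, 32, 34]
Compare 35 vs 38: take 35 from left. Merged: [7, 8, 19, 23, 25, 32, 34, 35]
Compare 39 vs 38: take 38 from right. Merged: [7, 8, 19, 23, 25, 32, 34, 35, 38]
Compare 39 vs 39: take 39 from left. Merged: [7, 8, 19, 23, 25, 32, 34, 35, 38, 39]
Append remaining from right: [39]. Merged: [7, 8, 19, 23, 25, 32, 34, 35, 38, 39, 39]

Final merged array: [7, 8, 19, 23, 25, 32, 34, 35, 38, 39, 39]
Total comparisons: 10

The merged array is [7, 8, 19, 23, 25, 32, 34, 35, 38, 39, 39], requiring 10 comparisons. The merge step runs in O(n) time where n is the total number of elements.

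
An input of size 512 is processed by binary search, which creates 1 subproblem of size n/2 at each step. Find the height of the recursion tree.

For divide and conquer with division factor 2:

Problem sizes at each level:
Level 0: 512
Level 1: 256
Level 2: 128
Level 3: 64
Level 4: 32
Level 5: 16
Level 6: 8
Level 7: 4
Level 8: 2
Level 9: 1

The root is level 0 and the size-1 base case is level 9 (the tree spans levels 0 through 9, i.e. 10 levels counting the root), so the depth is the number of divisions: log_2(512) = 9

The recursion tree depth is log_2(512) = 9. At each level, the problem size is divided by 2, so it takes 9 divisions to reduce to a base case of size 1. The algorithm makes 1 recursive call at each level.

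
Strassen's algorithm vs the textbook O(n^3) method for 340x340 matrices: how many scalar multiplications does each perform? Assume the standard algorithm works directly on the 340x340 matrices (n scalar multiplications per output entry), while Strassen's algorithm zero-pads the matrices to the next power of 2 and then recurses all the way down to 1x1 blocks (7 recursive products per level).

Matrix multiplication for 340x340 matrices:

Strassen's algorithm requires power-of-2 dimensions. Pad 340x340 to 512x512 (next power of 2).

Standard algorithm: 340^3 = 39304000 multiplications
Strassen's algorithm: 7^(log2(512)) = 7^9 = 40353607 multiplications
Difference: 39304000 - 40353607 = -1049607 (Strassen uses MORE here due to padding overhead — for small or just-over-power-of-2 n, padding can outweigh the per-level savings)

Standard: 39304000 multiplications (340^3). Strassen: 40353607 multiplications (7^9, after padding to 512x512). Strassen reduces 8 recursive multiplications to 7 at each level.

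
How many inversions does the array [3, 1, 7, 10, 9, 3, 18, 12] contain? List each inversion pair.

Finding inversions in [3, 1, 7, 10, 9, 3, 18, 12]:

(0, 1): arr[0]=3 > arr[1]=1
(2, 5): arr[2]=7 > arr[5]=3
(3, 4): arr[3]=10 > arr[4]=9
(3, 5): arr[3]=10 > arr[5]=3
(4, 5): arr[4]=9 > arr[5]=3
(6, 7): arr[6]=18 > arr[7]=12

Total inversions: 6

The array has 6 inversion(s): (0,1), (2,5), (3,4), (3,5), (4,5), (6,7). Each pair (i,j) satisfies i < j and arr[i] > arr[j].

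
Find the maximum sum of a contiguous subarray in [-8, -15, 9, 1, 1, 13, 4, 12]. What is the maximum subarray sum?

Using Kadane's algorithm on [-8, -15, 9, 1, 1, 13, 4, 12]:

Scanning through the array:
Position 1 (value -15): max_ending_here = -15, max_so_far = -8
Position 2 (value 9): max_ending_here = 9, max_so_far = 9
Position 3 (value 1): max_ending_here = 10, max_so_far = 10
Position 4 (value 1): max_ending_here = 11, max_so_far = 11
Position 5 (value 13): max_ending_here = 24, max_so_far = 24
Position 6 (value 4): max_ending_here = 28, max_so_far = 28
Position 7 (value 12): max_ending_here = 40, max_so_far = 40

Maximum subarray: [9, 1, 1, 13, 4, 12]
Maximum sum: 40

The maximum subarray is [9, 1, 1, 13, 4, 12] with sum 40. This subarray runs from index 2 to index 7.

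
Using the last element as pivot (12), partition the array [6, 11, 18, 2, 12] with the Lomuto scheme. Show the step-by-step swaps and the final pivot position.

Lomuto partition with pivot = 12:

Initial array: [6, 11, 18, 2, 12]

arr[0]=6 <= 12: swap with position 0, array becomes [6, 11, 18, 2, 12]
arr[1]=11 <= 12: swap with position 1, array becomes [6, 11, 18, 2, 12]
arr[2]=18 > 12: no swap
arr[3]=2 <= 12: swap with position 2, array becomes [6, 11, 2, 18, 12]

Place pivot at position 3: [6, 11, 2, 12, 18]
Pivot position: 3

After partitioning with pivot 12, the array becomes [6, 11, 2, 12, 18]. The pivot is placed at index 3. All elements to the left of the pivot are <= 12, and all elements to the right are > 12.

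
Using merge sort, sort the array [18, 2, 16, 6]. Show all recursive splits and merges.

Merge sort trace:

Split: [18, 2, 16, 6] -> [18, 2] and [16, 6]
  Split: [18, 2] -> [18] and [2]
  Merge: [18] + [2] -> [2, 18]
  Split: [16, 6] -> [16] and [6]
  Merge: [16] + [6] -> [6, 16]
Merge: [2, 18] + [6, 16] -> [2, 6, 16, 18]

Final sorted array: [2, 6, 16, 18]

The merge sort proceeds by recursively splitting the array and merging sorted halves.
After all merges, the sorted array is [2, 6, 16, 18].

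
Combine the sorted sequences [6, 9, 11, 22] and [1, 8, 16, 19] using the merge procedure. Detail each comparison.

Merging process:

Compare 6 vs 1: take 1 from right. Merged: [1]
Compare 6 vs 8: take 6 from left. Merged: [1, 6]
Compare 9 vs 8: take 8 from right. Merged: [1, 6, 8]
Compare 9 vs 16: take 9 from left. Merged: [1, 6, 8, 9]
Compare 11 vs 16: take 11 from left. Merged: [1, 6, 8, 9, 11]
Compare 22 vs 16: take 16 from right. Merged: [1, 6, 8, 9, 11, 16]
Compare 22 vs 19: take 19 from right. Merged: [1, 6, 8, 9, 11, 16, 19]
Append remaining from left: [22]. Merged: [1, 6, 8, 9, 11, 16, 19, 22]

Final merged array: [1, 6, 8, 9, 11, 16, 19, 22]
Total comparisons: 7

The merged array is [1, 6, 8, 9, 11, 16, 19, 22], requiring 7 comparisons. The merge step runs in O(n) time where n is the total number of elements.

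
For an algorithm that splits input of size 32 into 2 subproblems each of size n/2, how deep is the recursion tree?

For divide and conquer with division factor 2:

Problem sizes at each level:
Level 0: 32
Level 1: 16
Level 2: 8
Level 3: 4
Level 4: 2
Level 5: 1

The root is level 0 and the size-1 base case is level 5 (the tree spans levels 0 through 5, i.e. 6 levels counting the root), so the depth is the number of divisions: log_2(32) = 5

The recursion tree depth is log_2(32) = 5. At each level, the problem size is divided by 2, so it takes 5 divisions to reduce to a base case of size 1. The algorithm makes 2 recursive calls at each level.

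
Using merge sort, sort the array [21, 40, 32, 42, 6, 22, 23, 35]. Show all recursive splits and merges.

Merge sort trace:

Split: [21, 40, 32, 42, 6, 22, 23, 35] -> [21, 40, 32, 42] and [6, 22, 23, 35]
  Split: [21, 40, 32, 42] -> [21, 40] and [32, 42]
    Split: [21, 40] -> [21] and [40]
    Merge: [21] + [40] -> [21, 40]
    Split: [32, 42] -> [32] and [42]
    Merge: [32] + [42] -> [32, 42]
  Merge: [21, 40] + [32, 42] -> [21, 32, 40, 42]
  Split: [6, 22, 23, 35] -> [6, 22] and [23, 35]
    Split: [6, 22] -> [6] and [22]
    Merge: [6] + [22] -> [6, 22]
    Split: [23, 35] -> [23] and [35]
    Merge: [23] + [35] -> [23, 35]
  Merge: [6, 22] + [23, 35] -> [6, 22, 23, 35]
Merge: [21, 32, 40, 42] + [6, 22, 23, 35] -> [6, 21, 22, 23, 32, 35, 40, 42]

Final sorted array: [6, 21, 22, 23, 32, 35, 40, 42]

The merge sort proceeds by recursively splitting the array and merging sorted halves.
After all merges, the sorted array is [6, 21, 22, 23, 32, 35, 40, 42].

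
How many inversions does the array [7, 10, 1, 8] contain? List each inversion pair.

Finding inversions in [7, 10, 1, 8]:

(0, 2): arr[0]=7 > arr[2]=1
(1, 2): arr[1]=10 > arr[2]=1
(1, 3): arr[1]=10 > arr[3]=8

Total inversions: 3

The array has 3 inversion(s): (0,2), (1,2), (1,3). Each pair (i,j) satisfies i < j and arr[i] > arr[j].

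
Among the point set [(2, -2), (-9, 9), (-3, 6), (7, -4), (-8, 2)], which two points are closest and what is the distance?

Computing all pairwise distances among 5 points:

d((2, -2), (-9, 9)) = 15.5563
d((2, -2), (-3, 6)) = 9.434
d((2, -2), (7, -4)) = 5.3852 <-- minimum
d((2, -2), (-8, 2)) = 10.7703
d((-9, 9), (-3, 6)) = 6.7082
d((-9, 9), (7, -4)) = 20.6155
d((-9, 9), (-8, 2)) = 7.0711
d((-3, 6), (7, -4)) = 14.1421
d((-3, 6), (-8, 2)) = 6.4031
d((7, -4), (-8, 2)) = 16.1555

Closest pair: (2, -2) and (7, -4) with distance 5.3852

The closest pair is (2, -2) and (7, -4) with Euclidean distance 5.3852. For 5 points, brute-force pairwise comparison is shown above. For large n, the divide-and-conquer algorithm (sort by x, recurse on halves, check the dividing strip) achieves O(n log n).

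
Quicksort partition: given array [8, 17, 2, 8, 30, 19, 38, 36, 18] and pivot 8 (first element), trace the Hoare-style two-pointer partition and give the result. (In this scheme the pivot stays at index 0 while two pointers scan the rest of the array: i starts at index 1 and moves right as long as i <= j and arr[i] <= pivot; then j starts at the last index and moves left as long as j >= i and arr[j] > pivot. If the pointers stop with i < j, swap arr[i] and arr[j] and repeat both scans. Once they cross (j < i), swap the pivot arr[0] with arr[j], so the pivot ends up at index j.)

Hoare-style two-pointer partition with pivot = 8:

Initial array: [8, 17, 2, 8, 30, 19, 38, 36, 18]

Pointers start at i = 1, j = 8.
i stops at index 1 (arr[1]=17 > 8), j stops at index 3 (arr[3]=8 <= 8): swap arr[1] and arr[3], array becomes [8, 8, 2, 17, 30, 19, 38, 36, 18]
i ends at 3, j ends at 2: the pointers have crossed (j < i), so scanning stops.

Swap pivot arr[0] with arr[2] to place pivot at position 2: [2, 8, 8, 17, 30, 19, 38, 36, 18]
Pivot position: 2

After partitioning with pivot 8, the array becomes [2, 8, 8, 17, 30, 19, 38, 36, 18]. The pivot is placed at index 2. All elements to the left of the pivot are <= 8, and all elements to the right are > 8.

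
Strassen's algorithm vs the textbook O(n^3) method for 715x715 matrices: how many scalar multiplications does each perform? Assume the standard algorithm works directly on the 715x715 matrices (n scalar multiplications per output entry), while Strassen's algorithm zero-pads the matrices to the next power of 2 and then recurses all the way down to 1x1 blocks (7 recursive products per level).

Matrix multiplication for 715x715 matrices:

Strassen's algorithm requires power-of-2 dimensions. Pad 715x715 to 1024x1024 (next power of 2).

Standard algorithm: 715^3 = 365525875 multiplications
Strassen's algorithm: 7^(log2(1024)) = 7^10 = 282475249 multiplications
Savings: 365525875 - 282475249 = 83050626 multiplications

Standard: 365525875 multiplications (715^3). Strassen: 282475249 multiplications (7^10, after padding to 1024x1024). Strassen reduces 8 recursive multiplications to 7 at each level.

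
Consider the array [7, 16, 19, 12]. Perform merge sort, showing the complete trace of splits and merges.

Merge sort trace:

Split: [7, 16, 19, 12] -> [7, 16] and [19, 12]
  Split: [7, 16] -> [7] and [16]
  Merge: [7] + [16] -> [7, 16]
  Split: [19, 12] -> [19] and [12]
  Merge: [19] + [12] -> [12, 19]
Merge: [7, 16] + [12, 19] -> [7, 12, 16, 19]

Final sorted array: [7, 12, 16, 19]

The merge sort proceeds by recursively splitting the array and merging sorted halves.
After all merges, the sorted array is [7, 12, 16, 19].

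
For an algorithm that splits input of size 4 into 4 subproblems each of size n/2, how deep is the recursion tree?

For divide and conquer with division factor 2:

Problem sizes at each level:
Level 0: 4
Level 1: 2
Level 2: 1

The root is level 0 and the size-1 base case is level 2 (the tree spans levels 0 through 2, i.e. 3 levels counting the root), so the depth is the number of divisions: log_2(4) = 2

The recursion tree depth is log_2(4) = 2. At each level, the problem size is divided by 2, so it takes 2 divisions to reduce to a base case of size 1. The algorithm makes 4 recursive calls at each level.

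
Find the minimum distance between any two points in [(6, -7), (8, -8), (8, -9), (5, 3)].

Computing all pairwise distances among 4 points:

d((6, -7), (8, -8)) = 2.2361
d((6, -7), (8, -9)) = 2.8284
d((6, -7), (5, 3)) = 10.0499
d((8, -8), (8, -9)) = 1.0 <-- minimum
d((8, -8), (5, 3)) = 11.4018
d((8, -9), (5, 3)) = 12.3693

Closest pair: (8, -8) and (8, -9) with distance 1.0

The closest pair is (8, -8) and (8, -9) with Euclidean distance 1.0. For 4 points, brute-force pairwise comparison is shown above. For large n, the divide-and-conquer algorithm (sort by x, recurse on halves, check the dividing strip) achieves O(n log n).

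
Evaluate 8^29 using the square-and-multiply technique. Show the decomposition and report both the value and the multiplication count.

Computing 8^29 by squaring (build up from 8^1; each line after the first costs one multiplication):

8^1 = 8
8^2 = (8^1)^2 = 8^2 = 64
8^3 = 8 * 8^2 = 8 * 64 = 512
8^6 = (8^3)^2 = 512^2 = 262144
8^7 = 8 * 8^6 = 8 * 262144 = 2097152
8^14 = (8^7)^2 = 2097152^2 = 4398046511104
8^28 = (8^14)^2 = 4398046511104^2 = 19342813113834066795298816
8^29 = 8 * 8^28 = 8 * 19342813113834066795298816 = 154742504910672534362390528

Result: 154742504910672534362390528
Multiplications needed: 7 (7 lines after 8^1)

8^29 = 154742504910672534362390528. Using exponentiation by squaring, this requires 7 multiplications. The key idea: if the exponent is even, square the half-power; if odd, multiply by the base once.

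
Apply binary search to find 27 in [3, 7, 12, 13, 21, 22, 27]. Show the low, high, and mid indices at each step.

Binary search for 27 in [3, 7, 12, 13, 21, 22, 27]:

lo=0, hi=6, mid=3, arr[mid]=13 -> 13 < 27, search right half
lo=4, hi=6, mid=5, arr[mid]=22 -> 22 < 27, search right half
lo=6, hi=6, mid=6, arr[mid]=27 -> Found target at index 6!

Binary search finds 27 at index 6 after 3 comparisons. The search repeatedly halves the search space by comparing with the middle element.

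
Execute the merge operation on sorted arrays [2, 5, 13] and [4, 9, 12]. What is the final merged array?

Merging process:

Compare 2 vs 4: take 2 from left. Merged: [2]
Compare 5 vs 4: take 4 from right. Merged: [2, 4]
Compare 5 vs 9: take 5 from left. Merged: [2, 4, 5]
Compare 13 vs 9: take 9 from right. Merged: [2, 4, 5, 9]
Compare 13 vs 12: take 12 from right. Merged: [2, 4, 5, 9, 12]
Append remaining from left: [13]. Merged: [2, 4, 5, 9, 12, 13]

Final merged array: [2, 4, 5, 9, 12, 13]
Total comparisons: 5

The merged array is [2, 4, 5, 9, 12, 13], requiring 5 comparisons. The merge step runs in O(n) time where n is the total number of elements.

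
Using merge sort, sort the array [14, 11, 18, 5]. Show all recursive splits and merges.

Merge sort trace:

Split: [14, 11, 18, 5] -> [14, 11] and [18, 5]
  Split: [14, 11] -> [14] and [11]
  Merge: [14] + [11] -> [11, 14]
  Split: [18, 5] -> [18] and [5]
  Merge: [18] + [5] -> [5, 18]
Merge: [11, 14] + [5, 18] -> [5, 11, 14, 18]

Final sorted array: [5, 11, 14, 18]

The merge sort proceeds by recursively splitting the array and merging sorted halves.
After all merges, the sorted array is [5, 11, 14, 18].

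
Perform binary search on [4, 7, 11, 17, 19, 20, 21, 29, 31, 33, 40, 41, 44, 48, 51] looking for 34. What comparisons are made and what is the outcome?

Binary search for 34 in [4, 7, 11, 17, 19, 20, 21, 29, 31, 33, 40, 41, 44, 48, 51]:

lo=0, hi=14, mid=7, arr[mid]=29 -> 29 < 34, search right half
lo=8, hi=14, mid=11, arr[mid]=41 -> 41 > 34, search left half
lo=8, hi=10, mid=9, arr[mid]=33 -> 33 < 34, search right half
lo=10, hi=10, mid=10, arr[mid]=40 -> 40 > 34, search left half
lo=10 > hi=9, target 34 not found

Binary search determines that 34 is not in the array after 4 comparisons. The search space was exhausted without finding the target.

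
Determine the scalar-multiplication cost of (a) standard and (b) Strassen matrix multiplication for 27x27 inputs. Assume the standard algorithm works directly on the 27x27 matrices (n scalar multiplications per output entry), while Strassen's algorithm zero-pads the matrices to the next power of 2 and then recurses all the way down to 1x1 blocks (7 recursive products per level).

Matrix multiplication for 27x27 matrices:

Strassen's algorithm requires power-of-2 dimensions. Pad 27x27 to 32x32 (next power of 2).

Standard algorithm: 27^3 = 19683 multiplications
Strassen's algorithm: 7^(log2(32)) = 7^5 = 16807 multiplications
Savings: 19683 - 16807 = 2876 multiplications

Standard: 19683 multiplications (27^3). Strassen: 16807 multiplications (7^5, after padding to 32x32). Strassen reduces 8 recursive multiplications to 7 at each level.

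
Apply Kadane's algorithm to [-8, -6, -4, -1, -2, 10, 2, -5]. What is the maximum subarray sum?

Using Kadane's algorithm on [-8, -6, -4, -1, -2, 10, 2, -5]:

Scanning through the array:
Position 1 (value -6): max_ending_here = -6, max_so_far = -6
Position 2 (value -4): max_ending_here = -4, max_so_far = -4
Position 3 (value -1): max_ending_here = -1, max_so_far = -1
Position 4 (value -2): max_ending_here = -2, max_so_far = -1
Position 5 (value 10): max_ending_here = 10, max_so_far = 10
Position 6 (value 2): max_ending_here = 12, max_so_far = 12
Position 7 (value -5): max_ending_here = 7, max_so_far = 12

Maximum subarray: [10, 2]
Maximum sum: 12

The maximum subarray is [10, 2] with sum 12. This subarray runs from index 5 to index 6.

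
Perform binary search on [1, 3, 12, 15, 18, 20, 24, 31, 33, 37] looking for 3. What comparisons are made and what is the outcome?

Binary search for 3 in [1, 3, 12, 15, 18, 20, 24, 31, 33, 37]:

lo=0, hi=9, mid=4, arr[mid]=18 -> 18 > 3, search left half
lo=0, hi=3, mid=1, arr[mid]=3 -> Found target at index 1!

Binary search finds 3 at index 1 after 2 comparisons. The search repeatedly halves the search space by comparing with the middle element.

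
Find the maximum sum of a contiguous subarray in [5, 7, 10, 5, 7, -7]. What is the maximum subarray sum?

Using Kadane's algorithm on [5, 7, 10, 5, 7, -7]:

Scanning through the array:
Position 1 (value 7): max_ending_here = 12, max_so_far = 12
Position 2 (value 10): max_ending_here = 22, max_so_far = 22
Position 3 (value 5): max_ending_here = 27, max_so_far = 27
Position 4 (value 7): max_ending_here = 34, max_so_far = 34
Position 5 (value -7): max_ending_here = 27, max_so_far = 34

Maximum subarray: [5, 7, 10, 5, 7]
Maximum sum: 34

The maximum subarray is [5, 7, 10, 5, 7] with sum 34. This subarray runs from index 0 to index 4.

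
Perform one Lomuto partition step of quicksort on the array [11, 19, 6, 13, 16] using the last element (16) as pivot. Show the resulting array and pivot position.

Lomuto partition with pivot = 16:

Initial array: [11, 19, 6, 13, 16]

arr[0]=11 <= 16: swap with position 0, array becomes [11, 19, 6, 13, 16]
arr[1]=19 > 16: no swap
arr[2]=6 <= 16: swap with position 1, array becomes [11, 6, 19, 13, 16]
arr[3]=13 <= 16: swap with position 2, array becomes [11, 6, 13, 19, 16]

Place pivot at position 3: [11, 6, 13, 16, 19]
Pivot position: 3

After partitioning with pivot 16, the array becomes [11, 6, 13, 16, 19]. The pivot is placed at index 3. All elements to the left of the pivot are <= 16, and all elements to the right are > 16.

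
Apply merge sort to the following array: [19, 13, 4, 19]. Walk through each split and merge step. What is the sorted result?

Merge sort trace:

Split: [19, 13, 4, 19] -> [19, 13] and [4, 19]
  Split: [19, 13] -> [19] and [13]
  Merge: [19] + [13] -> [13, 19]
  Split: [4, 19] -> [4] and [19]
  Merge: [4] + [19] -> [4, 19]
Merge: [13, 19] + [4, 19] -> [4, 13, 19, 19]

Final sorted array: [4, 13, 19, 19]

The merge sort proceeds by recursively splitting the array and merging sorted halves.
After all merges, the sorted array is [4, 13, 19, 19].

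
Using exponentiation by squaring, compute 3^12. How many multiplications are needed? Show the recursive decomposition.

Computing 3^12 by squaring (build up from 3^1; each line after the first costs one multiplication):

3^1 = 3
3^2 = (3^1)^2 = 3^2 = 9
3^3 = 3 * 3^2 = 3 * 9 = 27
3^6 = (3^3)^2 = 27^2 = 729
3^12 = (3^6)^2 = 729^2 = 531441

Result: 531441
Multiplications needed: 4 (4 lines after 3^1)

3^12 = 531441. Using exponentiation by squaring, this requires 4 multiplications. The key idea: if the exponent is even, square the half-power; if odd, multiply by the base once.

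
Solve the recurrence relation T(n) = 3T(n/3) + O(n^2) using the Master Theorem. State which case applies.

Master Theorem for T(n) = 3T(n/3) + O(n^2):

a = 3, b = 3, c = 2
log_b(a) = log_3(3) = 1.0000

Case 3: c = 2 > log_3(3) = 1.0000
T(n) = O(n^2) = O(n^2)

For T(n) = 3T(n/3) + O(n^2): log_3(3) = 1.0000. This is Case 3 of the Master Theorem (c > log_b(a), work dominated by root), giving O(n^2).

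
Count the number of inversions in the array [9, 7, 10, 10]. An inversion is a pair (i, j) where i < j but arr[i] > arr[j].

Finding inversions in [9, 7, 10, 10]:

(0, 1): arr[0]=9 > arr[1]=7

Total inversions: 1

The array has 1 inversion(s): (0,1). Each pair (i,j) satisfies i < j and arr[i] > arr[j].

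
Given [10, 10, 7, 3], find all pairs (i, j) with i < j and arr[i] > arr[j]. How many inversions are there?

Finding inversions in [10, 10, 7, 3]:

(0, 2): arr[0]=10 > arr[2]=7
(0, 3): arr[0]=10 > arr[3]=3
(1, 2): arr[1]=10 > arr[2]=7
(1, 3): arr[1]=10 > arr[3]=3
(2, 3): arr[2]=7 > arr[3]=3

Total inversions: 5

The array has 5 inversion(s): (0,2), (0,3), (1,2), (1,3), (2,3). Each pair (i,j) satisfies i < j and arr[i] > arr[j].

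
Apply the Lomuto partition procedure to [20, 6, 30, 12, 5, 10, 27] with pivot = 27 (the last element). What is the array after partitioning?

Lomuto partition with pivot = 27:

Initial array: [20, 6, 30, 12, 5, 10, 27]

arr[0]=20 <= 27: swap with position 0, array becomes [20, 6, 30, 12, 5, 10, 27]
arr[1]=6 <= 27: swap with position 1, array becomes [20, 6, 30, 12, 5, 10, 27]
arr[2]=30 > 27: no swap
arr[3]=12 <= 27: swap with position 2, array becomes [20, 6, 12, 30, 5, 10, 27]
arr[4]=5 <= 27: swap with position 3, array becomes [20, 6, 12, 5, 30, 10, 27]
arr[5]=10 <= 27: swap with position 4, array becomes [20, 6, 12, 5, 10, 30, 27]

Place pivot at position 5: [20, 6, 12, 5, 10, 27, 30]
Pivot position: 5

After partitioning with pivot 27, the array becomes [20, 6, 12, 5, 10, 27, 30]. The pivot is placed at index 5. All elements to the left of the pivot are <= 27, and all elements to the right are > 27.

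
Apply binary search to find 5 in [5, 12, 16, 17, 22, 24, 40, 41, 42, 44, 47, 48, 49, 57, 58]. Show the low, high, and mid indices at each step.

Binary search for 5 in [5, 12, 16, 17, 22, 24, 40, 41, 42, 44, 47, 48, 49, 57, 58]:

lo=0, hi=14, mid=7, arr[mid]=41 -> 41 > 5, search left half
lo=0, hi=6, mid=3, arr[mid]=17 -> 17 > 5, search left half
lo=0, hi=2, mid=1, arr[mid]=12 -> 12 > 5, search left half
lo=0, hi=0, mid=0, arr[mid]=5 -> Found target at index 0!

Binary search finds 5 at index 0 after 4 comparisons. The search repeatedly halves the search space by comparing with the middle element.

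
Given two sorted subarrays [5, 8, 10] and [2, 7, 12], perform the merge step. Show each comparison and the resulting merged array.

Merging process:

Compare 5 vs 2: take 2 from right. Merged: [2]
Compare 5 vs 7: take 5 from left. Merged: [2, 5]
Compare 8 vs 7: take 7 from right. Merged: [2, 5, 7]
Compare 8 vs 12: take 8 from left. Merged: [2, 5, 7, 8]
Compare 10 vs 12: take 10 from left. Merged: [2, 5, 7, 8, 10]
Append remaining from right: [12]. Merged: [2, 5, 7, 8, 10, 12]

Final merged array: [2, 5, 7, 8, 10, 12]
Total comparisons: 5

The merged array is [2, 5, 7, 8, 10, 12], requiring 5 comparisons. The merge step runs in O(n) time where n is the total number of elements.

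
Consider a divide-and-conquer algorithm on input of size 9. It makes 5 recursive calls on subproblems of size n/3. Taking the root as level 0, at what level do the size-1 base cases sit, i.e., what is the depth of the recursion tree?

For divide and conquer with division factor 3:

Problem sizes at each level:
Level 0: 9
Level 1: 3
Level 2: 1

The root is level 0 and the size-1 base case is level 2 (the tree spans levels 0 through 2, i.e. 3 levels counting the root), so the depth is the number of divisions: log_3(9) = 2

The recursion tree depth is log_3(9) = 2. At each level, the problem size is divided by 3, so it takes 2 divisions to reduce to a base case of size 1. The algorithm makes 5 recursive calls at each level.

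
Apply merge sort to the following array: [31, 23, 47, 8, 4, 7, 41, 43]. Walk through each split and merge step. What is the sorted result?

Merge sort trace:

Split: [31, 23, 47, 8, 4, 7, 41, 43] -> [31, 23, 47, 8] and [4, 7, 41, 43]
  Split: [31, 23, 47, 8] -> [31, 23] and [47, 8]
    Split: [31, 23] -> [31] and [23]
    Merge: [31] + [23] -> [23, 31]
    Split: [47, 8] -> [47] and [8]
    Merge: [47] + [8] -> [8, 47]
  Merge: [23, 31] + [8, 47] -> [8, 23, 31, 47]
  Split: [4, 7, 41, 43] -> [4, 7] and [41, 43]
    Split: [4, 7] -> [4] and [7]
    Merge: [4] + [7] -> [4, 7]
    Split: [41, 43] -> [41] and [43]
    Merge: [41] + [43] -> [41, 43]
  Merge: [4, 7] + [41, 43] -> [4, 7, 41, 43]
Merge: [8, 23, 31, 47] + [4, 7, 41, 43] -> [4, 7, 8, 23, 31, 41, 43, 47]

Final sorted array: [4, 7, 8, 23, 31, 41, 43, 47]

The merge sort proceeds by recursively splitting the array and merging sorted halves.
After all merges, the sorted array is [4, 7, 8, 23, 31, 41, 43, 47].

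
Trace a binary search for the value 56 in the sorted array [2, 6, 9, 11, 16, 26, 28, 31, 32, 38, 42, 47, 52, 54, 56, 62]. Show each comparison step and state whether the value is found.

Binary search for 56 in [2, 6, 9, 11, 16, 26, 28, 31, 32, 38, 42, 47, 52, 54, 56, 62]:

lo=0, hi=15, mid=7, arr[mid]=31 -> 31 < 56, search right half
lo=8, hi=15, mid=11, arr[mid]=47 -> 47 < 56, search right half
lo=12, hi=15, mid=13, arr[mid]=54 -> 54 < 56, search right half
lo=14, hi=15, mid=14, arr[mid]=56 -> Found target at index 14!

Binary search finds 56 at index 14 after 4 comparisons. The search repeatedly halves the search space by comparing with the middle element.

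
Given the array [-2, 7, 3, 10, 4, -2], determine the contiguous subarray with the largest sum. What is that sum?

Using Kadane's algorithm on [-2, 7, 3, 10, 4, -2]:

Scanning through the array:
Position 1 (value 7): max_ending_here = 7, max_so_far = 7
Position 2 (value 3): max_ending_here = 10, max_so_far = 10
Position 3 (value 10): max_ending_here = 20, max_so_far = 20
Position 4 (value 4): max_ending_here = 24, max_so_far = 24
Position 5 (value -2): max_ending_here = 22, max_so_far = 24

Maximum subarray: [7, 3, 10, 4]
Maximum sum: 24

The maximum subarray is [7, 3, 10, 4] with sum 24. This subarray runs from index 1 to index 4.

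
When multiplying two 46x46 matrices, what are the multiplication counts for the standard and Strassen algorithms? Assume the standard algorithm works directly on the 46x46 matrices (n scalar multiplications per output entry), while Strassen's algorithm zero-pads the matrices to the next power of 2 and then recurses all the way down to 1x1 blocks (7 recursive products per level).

Matrix multiplication for 46x46 matrices:

Strassen's algorithm requires power-of-2 dimensions. Pad 46x46 to 64x64 (next power of 2).

Standard algorithm: 46^3 = 97336 multiplications
Strassen's algorithm: 7^(log2(64)) = 7^6 = 117649 multiplications
Difference: 97336 - 117649 = -20313 (Strassen uses MORE here due to padding overhead — for small or just-over-power-of-2 n, padding can outweigh the per-level savings)

Standard: 97336 multiplications (46^3). Strassen: 117649 multiplications (7^6, after padding to 64x64). Strassen reduces 8 recursive multiplications to 7 at each level.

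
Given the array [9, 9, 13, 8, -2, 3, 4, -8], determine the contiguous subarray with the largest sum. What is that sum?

Using Kadane's algorithm on [9, 9, 13, 8, -2, 3, 4, -8]:

Scanning through the array:
Position 1 (value 9): max_ending_here = 18, max_so_far = 18
Position 2 (value 13): max_ending_here = 31, max_so_far = 31
Position 3 (value 8): max_ending_here = 39, max_so_far = 39
Position 4 (value -2): max_ending_here = 37, max_so_far = 39
Position 5 (value 3): max_ending_here = 40, max_so_far = 40
Position 6 (value 4): max_ending_here = 44, max_so_far = 44
Position 7 (value -8): max_ending_here = 36, max_so_far = 44

Maximum subarray: [9, 9, 13, 8, -2, 3, 4]
Maximum sum: 44

The maximum subarray is [9, 9, 13, 8, -2, 3, 4] with sum 44. This subarray runs from index 0 to index 6.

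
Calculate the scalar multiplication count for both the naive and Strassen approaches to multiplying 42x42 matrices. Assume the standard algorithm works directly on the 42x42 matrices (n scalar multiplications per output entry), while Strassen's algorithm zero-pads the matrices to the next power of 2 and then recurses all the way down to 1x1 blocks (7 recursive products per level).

Matrix multiplication for 42x42 matrices:

Strassen's algorithm requires power-of-2 dimensions. Pad 42x42 to 64x64 (next power of 2).

Standard algorithm: 42^3 = 74088 multiplications
Strassen's algorithm: 7^(log2(64)) = 7^6 = 117649 multiplications
Difference: 74088 - 117649 = -43561 (Strassen uses MORE here due to padding overhead — for small or just-over-power-of-2 n, padding can outweigh the per-level savings)

Standard: 74088 multiplications (42^3). Strassen: 117649 multiplications (7^6, after padding to 64x64). Strassen reduces 8 recursive multiplications to 7 at each level.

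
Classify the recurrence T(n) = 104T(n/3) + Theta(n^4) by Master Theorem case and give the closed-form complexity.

Master Theorem for T(n) = 104T(n/3) + O(n^4):

a = 104, b = 3, c = 4
log_b(a) = log_3(104) = 4.2275

Case 1: c = 4 < log_3(104) = 4.2275
T(n) = O(n^(log_3 104))

For T(n) = 104T(n/3) + O(n^4): log_3(104) = 4.2275. This is Case 1 of the Master Theorem (c < log_b(a), work dominated by leaves), giving O(n^(log_3 104)).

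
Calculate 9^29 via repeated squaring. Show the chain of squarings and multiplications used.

Computing 9^29 by squaring (build up from 9^1; each line after the first costs one multiplication):

9^1 = 9
9^2 = (9^1)^2 = 9^2 = 81
9^3 = 9 * 9^2 = 9 * 81 = 729
9^6 = (9^3)^2 = 729^2 = 531441
9^7 = 9 * 9^6 = 9 * 531441 = 4782969
9^14 = (9^7)^2 = 4782969^2 = 22876792454961
9^28 = (9^14)^2 = 22876792454961^2 = 523347633027360537213511521
9^29 = 9 * 9^28 = 9 * 523347633027360537213511521 = 4710128697246244834921603689

Result: 4710128697246244834921603689
Multiplications needed: 7 (7 lines after 9^1)

9^29 = 4710128697246244834921603689. Using exponentiation by squaring, this requires 7 multiplications. The key idea: if the exponent is even, square the half-power; if odd, multiply by the base once.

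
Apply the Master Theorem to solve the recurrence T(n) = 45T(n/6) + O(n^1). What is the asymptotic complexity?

Master Theorem for T(n) = 45T(n/6) + O(n^1):

a = 45, b = 6, c = 1
log_b(a) = log_6(45) = 2.1245

Case 1: c = 1 < log_6(45) = 2.1245
T(n) = O(n^(log_6 45))

For T(n) = 45T(n/6) + O(n^1): log_6(45) = 2.1245. This is Case 1 of the Master Theorem (c < log_b(a), work dominated by leaves), giving O(n^(log_6 45)).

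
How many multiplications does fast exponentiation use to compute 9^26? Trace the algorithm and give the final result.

Computing 9^26 by squaring (build up from 9^1; each line after the first costs one multiplication):

9^1 = 9
9^2 = (9^1)^2 = 9^2 = 81
9^3 = 9 * 9^2 = 9 * 81 = 729
9^6 = (9^3)^2 = 729^2 = 531441
9^12 = (9^6)^2 = 531441^2 = 282429536481
9^13 = 9 * 9^12 = 9 * 282429536481 = 2541865828329
9^26 = (9^13)^2 = 2541865828329^2 = 6461081889226673298932241

Result: 6461081889226673298932241
Multiplications needed: 6 (6 lines after 9^1)

9^26 = 6461081889226673298932241. Using exponentiation by squaring, this requires 6 multiplications. The key idea: if the exponent is even, square the half-power; if odd, multiply by the base once.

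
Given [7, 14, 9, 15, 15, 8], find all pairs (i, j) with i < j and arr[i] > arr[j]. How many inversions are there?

Finding inversions in [7, 14, 9, 15, 15, 8]:

(1, 2): arr[1]=14 > arr[2]=9
(1, 5): arr[1]=14 > arr[5]=8
(2, 5): arr[2]=9 > arr[5]=8
(3, 5): arr[3]=15 > arr[5]=8
(4, 5): arr[4]=15 > arr[5]=8

Total inversions: 5

The array has 5 inversion(s): (1,2), (1,5), (2,5), (3,5), (4,5). Each pair (i,j) satisfies i < j and arr[i] > arr[j].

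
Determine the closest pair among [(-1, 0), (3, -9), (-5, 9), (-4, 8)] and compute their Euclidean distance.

Computing all pairwise distances among 4 points:

d((-1, 0), (3, -9)) = 9.8489
d((-1, 0), (-5, 9)) = 9.8489
d((-1, 0), (-4, 8)) = 8.544
d((3, -9), (-5, 9)) = 19.6977
d((3, -9), (-4, 8)) = 18.3848
d((-5, 9), (-4, 8)) = 1.4142 <-- minimum

Closest pair: (-5, 9) and (-4, 8) with distance 1.4142

The closest pair is (-5, 9) and (-4, 8) with Euclidean distance 1.4142. For 4 points, brute-force pairwise comparison is shown above. For large n, the divide-and-conquer algorithm (sort by x, recurse on halves, check the dividing strip) achieves O(n log n).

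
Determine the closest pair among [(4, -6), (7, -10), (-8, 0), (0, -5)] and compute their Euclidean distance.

Computing all pairwise distances among 4 points:

d((4, -6), (7, -10)) = 5.0
d((4, -6), (-8, 0)) = 13.4164
d((4, -6), (0, -5)) = 4.1231 <-- minimum
d((7, -10), (-8, 0)) = 18.0278
d((7, -10), (0, -5)) = 8.6023
d((-8, 0), (0, -5)) = 9.434

Closest pair: (4, -6) and (0, -5) with distance 4.1231

The closest pair is (4, -6) and (0, -5) with Euclidean distance 4.1231. For 4 points, brute-force pairwise comparison is shown above. For large n, the divide-and-conquer algorithm (sort by x, recurse on halves, check the dividing strip) achieves O(n log n).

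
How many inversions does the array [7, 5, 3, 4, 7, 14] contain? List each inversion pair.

Finding inversions in [7, 5, 3, 4, 7, 14]:

(0, 1): arr[0]=7 > arr[1]=5
(0, 2): arr[0]=7 > arr[2]=3
(0, 3): arr[0]=7 > arr[3]=4
(1, 2): arr[1]=5 > arr[2]=3
(1, 3): arr[1]=5 > arr[3]=4

Total inversions: 5

The array has 5 inversion(s): (0,1), (0,2), (0,3), (1,2), (1,3). Each pair (i,j) satisfies i < j and arr[i] > arr[j].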